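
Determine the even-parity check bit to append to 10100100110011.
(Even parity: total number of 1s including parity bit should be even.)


Number of 1s in data: 7
Parity bit: 1

1


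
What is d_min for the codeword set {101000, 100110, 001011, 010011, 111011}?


Comparing all pairs, minimum distance: 2
Can detect 1 errors, correct 0 errors

2


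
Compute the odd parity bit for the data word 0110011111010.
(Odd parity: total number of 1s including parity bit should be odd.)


Number of 1s in data: 8
Parity bit: 1

1


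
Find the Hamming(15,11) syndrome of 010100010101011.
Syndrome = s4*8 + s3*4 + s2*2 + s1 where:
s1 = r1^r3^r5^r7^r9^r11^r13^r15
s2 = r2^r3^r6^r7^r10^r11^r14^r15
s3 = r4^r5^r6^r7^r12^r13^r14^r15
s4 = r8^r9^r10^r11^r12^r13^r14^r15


s1=1, s2=0, s3=0, s4=1

Syndrome = 9 (error at position 9)


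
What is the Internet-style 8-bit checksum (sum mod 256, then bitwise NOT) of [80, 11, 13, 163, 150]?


Sum = 417 mod 256 = 161
Complement = 94

94


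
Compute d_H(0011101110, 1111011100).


XOR: 1100110010
Count of 1s: 5

5


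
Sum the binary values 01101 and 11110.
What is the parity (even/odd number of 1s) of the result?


01101 = 13
11110 = 30
Sum = 43 = 101011
1s count = 4

even parity (4 ones in 101011)


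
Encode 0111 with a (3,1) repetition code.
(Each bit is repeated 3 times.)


Each bit -> 3 copies

000111111111


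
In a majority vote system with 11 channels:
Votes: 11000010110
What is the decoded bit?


Ones: 5 out of 11
Threshold: 6

0 (5/11 voted 1)


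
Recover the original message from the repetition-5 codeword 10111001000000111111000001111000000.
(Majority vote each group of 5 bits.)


Groups: 10111, 00100, 00001, 11111, 00000, 11110, 00000
Majority votes: 1001010

1001010


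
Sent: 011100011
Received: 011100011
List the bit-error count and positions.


XOR: 000000000

0 errors (received matches sent)


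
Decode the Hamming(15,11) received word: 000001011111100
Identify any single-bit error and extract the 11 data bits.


Syndrome = 7: error at position 7

Data: 00111111100 (corrected bit 7)


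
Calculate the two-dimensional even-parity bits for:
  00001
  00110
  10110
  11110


Row parities: 1010
Column parities: 01111

Row P: 1010, Col P: 01111, Corner: 0


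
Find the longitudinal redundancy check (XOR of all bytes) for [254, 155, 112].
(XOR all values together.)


XOR chain: 254 ^ 155 ^ 112 = 21

21


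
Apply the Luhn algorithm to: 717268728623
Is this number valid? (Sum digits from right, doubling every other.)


Luhn sum = 51
51 mod 10 = 1

Invalid (Luhn sum mod 10 = 1)


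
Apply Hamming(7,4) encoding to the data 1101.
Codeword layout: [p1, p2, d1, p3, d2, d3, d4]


Parity bits: p1=1, p2=0, p3=0

1010101


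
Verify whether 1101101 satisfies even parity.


Number of 1s: 5

No, parity error (5 ones)


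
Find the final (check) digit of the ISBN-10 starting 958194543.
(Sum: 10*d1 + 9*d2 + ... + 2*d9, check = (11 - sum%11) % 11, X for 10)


Weighted sum: 318
318 mod 11 = 10

Check digit: 1


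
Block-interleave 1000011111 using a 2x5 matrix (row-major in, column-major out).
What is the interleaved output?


Matrix:
  10000
  11111
Read columns: 1101010101

1101010101


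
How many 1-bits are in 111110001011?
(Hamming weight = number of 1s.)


Counting 1s in 111110001011

8


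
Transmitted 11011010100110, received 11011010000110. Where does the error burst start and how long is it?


XOR: 00000000100000

Burst at position 8, length 1


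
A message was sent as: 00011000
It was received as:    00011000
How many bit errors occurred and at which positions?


XOR: 00000000

0 errors (received matches sent)


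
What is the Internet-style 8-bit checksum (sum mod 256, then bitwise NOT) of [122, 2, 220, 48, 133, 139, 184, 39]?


Sum = 887 mod 256 = 119
Complement = 136

136


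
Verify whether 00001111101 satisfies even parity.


Number of 1s: 6

Yes, parity is correct (6 ones)


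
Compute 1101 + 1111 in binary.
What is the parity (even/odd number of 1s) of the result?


1101 = 13
1111 = 15
Sum = 28 = 11100
1s count = 3

odd parity (3 ones in 11100)


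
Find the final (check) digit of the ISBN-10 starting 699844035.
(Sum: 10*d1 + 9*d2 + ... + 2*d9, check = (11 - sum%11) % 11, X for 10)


Weighted sum: 332
332 mod 11 = 2

Check digit: 9


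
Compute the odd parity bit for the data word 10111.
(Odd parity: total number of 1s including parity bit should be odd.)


Number of 1s in data: 4
Parity bit: 1

1


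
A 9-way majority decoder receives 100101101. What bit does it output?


Ones: 5 out of 9
Threshold: 5

1 (5/9 voted 1)


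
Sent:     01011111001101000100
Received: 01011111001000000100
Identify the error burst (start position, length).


XOR: 00000000000101000000

Burst at position 11, length 3


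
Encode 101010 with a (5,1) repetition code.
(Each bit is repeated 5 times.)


Each bit -> 5 copies

111110000011111000001111100000


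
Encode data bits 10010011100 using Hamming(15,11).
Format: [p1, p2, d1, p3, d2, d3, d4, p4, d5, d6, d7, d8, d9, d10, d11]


Parity bits: p1=0, p2=1, p3=1, p4=1

011100110011100


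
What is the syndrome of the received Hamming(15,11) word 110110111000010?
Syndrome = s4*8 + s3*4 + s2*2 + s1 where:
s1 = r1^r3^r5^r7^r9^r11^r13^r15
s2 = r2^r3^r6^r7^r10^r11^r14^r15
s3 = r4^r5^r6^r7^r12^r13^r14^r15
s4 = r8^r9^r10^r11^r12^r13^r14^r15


s1=0, s2=1, s3=0, s4=1

Syndrome = 10 (error at position 10)


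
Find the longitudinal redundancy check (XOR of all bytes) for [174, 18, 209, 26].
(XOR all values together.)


XOR chain: 174 ^ 18 ^ 209 ^ 26 = 119

119


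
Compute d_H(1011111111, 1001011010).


XOR: 0010100101
Count of 1s: 4

4


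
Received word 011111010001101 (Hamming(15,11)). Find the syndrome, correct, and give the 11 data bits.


Syndrome = 0: no error detected

Data: 11100001101 (no errors)


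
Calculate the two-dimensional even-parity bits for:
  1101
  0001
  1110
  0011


Row parities: 1110
Column parities: 0001

Row P: 1110, Col P: 0001, Corner: 1


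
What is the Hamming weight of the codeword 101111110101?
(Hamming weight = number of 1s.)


Counting 1s in 101111110101

9


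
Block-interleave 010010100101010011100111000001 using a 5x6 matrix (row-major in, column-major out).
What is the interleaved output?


Matrix:
  010010
  100101
  010011
  100111
  000001
Read columns: 010101010000000010101011001111

010101010000000010101011001111


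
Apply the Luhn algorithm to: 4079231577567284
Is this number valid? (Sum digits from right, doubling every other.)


Luhn sum = 73
73 mod 10 = 3

Invalid (Luhn sum mod 10 = 3)


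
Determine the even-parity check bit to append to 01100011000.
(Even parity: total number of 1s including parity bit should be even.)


Number of 1s in data: 4
Parity bit: 0

0


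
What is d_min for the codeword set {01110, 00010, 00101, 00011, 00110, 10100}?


Comparing all pairs, minimum distance: 1
Can detect 0 errors, correct 0 errors

1


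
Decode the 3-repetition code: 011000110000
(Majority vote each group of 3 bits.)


Groups: 011, 000, 110, 000
Majority votes: 1010

1010


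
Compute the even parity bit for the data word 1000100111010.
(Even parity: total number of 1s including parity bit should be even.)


Number of 1s in data: 6
Parity bit: 0

0


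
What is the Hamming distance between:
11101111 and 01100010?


XOR: 10001101
Count of 1s: 4

4


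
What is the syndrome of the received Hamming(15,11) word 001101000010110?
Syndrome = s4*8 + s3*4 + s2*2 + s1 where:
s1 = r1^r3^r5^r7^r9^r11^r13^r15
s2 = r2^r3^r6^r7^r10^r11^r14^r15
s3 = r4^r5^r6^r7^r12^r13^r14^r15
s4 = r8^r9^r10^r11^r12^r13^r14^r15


s1=1, s2=0, s3=0, s4=1

Syndrome = 9 (error at position 9)


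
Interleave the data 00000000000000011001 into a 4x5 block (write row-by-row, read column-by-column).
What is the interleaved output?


Matrix:
  00000
  00000
  00000
  11001
Read columns: 00010001000000000001

00010001000000000001


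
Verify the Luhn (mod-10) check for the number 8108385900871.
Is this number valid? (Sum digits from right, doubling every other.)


Luhn sum = 55
55 mod 10 = 5

Invalid (Luhn sum mod 10 = 5)


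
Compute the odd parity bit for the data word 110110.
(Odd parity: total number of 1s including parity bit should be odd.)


Number of 1s in data: 4
Parity bit: 1

1


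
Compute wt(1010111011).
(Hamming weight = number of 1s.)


Counting 1s in 1010111011

7


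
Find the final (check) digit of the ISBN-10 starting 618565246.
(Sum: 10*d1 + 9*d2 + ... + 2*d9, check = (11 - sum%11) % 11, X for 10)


Weighted sum: 261
261 mod 11 = 8

Check digit: 3


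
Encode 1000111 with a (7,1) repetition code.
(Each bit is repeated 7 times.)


Each bit -> 7 copies

1111111000000000000000000000111111111111111111111


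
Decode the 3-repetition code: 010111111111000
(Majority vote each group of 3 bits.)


Groups: 010, 111, 111, 111, 000
Majority votes: 01110

01110


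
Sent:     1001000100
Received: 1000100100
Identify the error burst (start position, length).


XOR: 0001100000

Burst at position 3, length 2


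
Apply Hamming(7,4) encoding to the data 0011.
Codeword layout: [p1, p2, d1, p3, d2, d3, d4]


Parity bits: p1=1, p2=0, p3=0

1000011


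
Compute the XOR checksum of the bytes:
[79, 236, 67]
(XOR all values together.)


XOR chain: 79 ^ 236 ^ 67 = 224

224


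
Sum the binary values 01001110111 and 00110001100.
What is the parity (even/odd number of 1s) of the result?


01001110111 = 631
00110001100 = 396
Sum = 1027 = 10000000011
1s count = 3

odd parity (3 ones in 10000000011)


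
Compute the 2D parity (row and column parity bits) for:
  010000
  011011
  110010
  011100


Row parities: 1011
Column parities: 100101

Row P: 1011, Col P: 100101, Corner: 1


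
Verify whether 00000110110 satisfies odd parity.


Number of 1s: 4

No, parity error (4 ones)


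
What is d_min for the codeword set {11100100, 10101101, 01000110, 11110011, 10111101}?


Comparing all pairs, minimum distance: 1
Can detect 0 errors, correct 0 errors

1


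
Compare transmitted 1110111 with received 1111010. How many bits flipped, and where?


XOR: 0001101

3 error(s) at position(s): 3, 4, 6


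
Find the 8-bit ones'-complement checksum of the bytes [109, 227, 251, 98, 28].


Sum = 713 mod 256 = 201
Complement = 54

54


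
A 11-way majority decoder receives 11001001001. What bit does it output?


Ones: 5 out of 11
Threshold: 6

0 (5/11 voted 1)


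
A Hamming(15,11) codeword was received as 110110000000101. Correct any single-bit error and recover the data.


Syndrome = 0: no error detected

Data: 01000000101 (no errors)


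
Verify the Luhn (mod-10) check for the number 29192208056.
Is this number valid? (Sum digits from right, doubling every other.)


Luhn sum = 41
41 mod 10 = 1

Invalid (Luhn sum mod 10 = 1)


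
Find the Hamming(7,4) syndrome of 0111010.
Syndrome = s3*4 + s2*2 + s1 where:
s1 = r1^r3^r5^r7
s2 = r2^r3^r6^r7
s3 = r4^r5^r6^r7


s1=1, s2=1, s3=0

Syndrome = 3 (error at position 3)


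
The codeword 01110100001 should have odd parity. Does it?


Number of 1s: 5

Yes, parity is correct (5 ones)


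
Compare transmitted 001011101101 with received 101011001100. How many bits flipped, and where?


XOR: 100000100001

3 error(s) at position(s): 0, 6, 11


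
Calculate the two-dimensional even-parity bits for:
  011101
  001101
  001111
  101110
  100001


Row parities: 01000
Column parities: 010000

Row P: 01000, Col P: 010000, Corner: 1


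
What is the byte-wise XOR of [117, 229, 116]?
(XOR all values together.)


XOR chain: 117 ^ 229 ^ 116 = 228

228


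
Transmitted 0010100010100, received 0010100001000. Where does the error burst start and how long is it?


XOR: 0000000011100

Burst at position 8, length 3


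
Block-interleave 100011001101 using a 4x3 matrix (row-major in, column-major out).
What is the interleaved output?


Matrix:
  100
  011
  001
  101
Read columns: 100101000111

100101000111


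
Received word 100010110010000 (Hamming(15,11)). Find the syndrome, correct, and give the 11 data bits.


Syndrome = 0: no error detected

Data: 01010010000 (no errors)


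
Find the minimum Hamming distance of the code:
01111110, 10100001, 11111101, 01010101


Comparing all pairs, minimum distance: 3
Can detect 2 errors, correct 1 errors

3


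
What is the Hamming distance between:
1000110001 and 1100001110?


XOR: 0100111111
Count of 1s: 7

7


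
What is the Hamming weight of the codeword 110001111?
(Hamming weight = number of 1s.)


Counting 1s in 110001111

6


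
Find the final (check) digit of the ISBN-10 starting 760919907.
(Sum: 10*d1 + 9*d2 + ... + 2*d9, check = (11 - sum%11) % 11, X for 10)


Weighted sum: 288
288 mod 11 = 2

Check digit: 9


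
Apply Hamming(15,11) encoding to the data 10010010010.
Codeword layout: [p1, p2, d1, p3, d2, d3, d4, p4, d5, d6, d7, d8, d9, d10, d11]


Parity bits: p1=1, p2=0, p3=0, p4=0

101000100010010


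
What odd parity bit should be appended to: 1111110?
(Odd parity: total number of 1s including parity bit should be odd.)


Number of 1s in data: 6
Parity bit: 1

1


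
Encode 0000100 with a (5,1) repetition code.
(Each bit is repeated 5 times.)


Each bit -> 5 copies

00000000000000000000111110000000000


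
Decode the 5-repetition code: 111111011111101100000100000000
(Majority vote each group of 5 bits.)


Groups: 11111, 10111, 11101, 10000, 01000, 00000
Majority votes: 111000

111000


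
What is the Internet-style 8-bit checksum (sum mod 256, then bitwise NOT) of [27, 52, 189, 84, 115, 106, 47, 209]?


Sum = 829 mod 256 = 61
Complement = 194

194


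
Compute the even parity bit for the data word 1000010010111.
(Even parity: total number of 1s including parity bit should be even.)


Number of 1s in data: 6
Parity bit: 0

0


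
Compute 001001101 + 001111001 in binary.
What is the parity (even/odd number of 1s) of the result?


001001101 = 77
001111001 = 121
Sum = 198 = 11000110
1s count = 4

even parity (4 ones in 11000110)


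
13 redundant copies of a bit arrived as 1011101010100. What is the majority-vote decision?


Ones: 7 out of 13
Threshold: 7

1 (7/13 voted 1)


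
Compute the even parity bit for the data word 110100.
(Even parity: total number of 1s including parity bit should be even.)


Number of 1s in data: 3
Parity bit: 1

1


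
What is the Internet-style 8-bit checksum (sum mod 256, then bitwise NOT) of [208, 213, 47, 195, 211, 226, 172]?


Sum = 1272 mod 256 = 248
Complement = 7

7


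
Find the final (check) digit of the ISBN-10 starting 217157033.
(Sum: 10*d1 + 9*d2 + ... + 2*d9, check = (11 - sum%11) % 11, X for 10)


Weighted sum: 172
172 mod 11 = 7

Check digit: 4


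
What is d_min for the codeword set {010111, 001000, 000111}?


Comparing all pairs, minimum distance: 1
Can detect 0 errors, correct 0 errors

1


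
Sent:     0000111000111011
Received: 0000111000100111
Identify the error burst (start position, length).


XOR: 0000000000011100

Burst at position 11, length 3


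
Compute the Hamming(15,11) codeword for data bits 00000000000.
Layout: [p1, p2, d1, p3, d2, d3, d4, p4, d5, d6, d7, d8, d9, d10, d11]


Parity bits: p1=0, p2=0, p3=0, p4=0

000000000000000


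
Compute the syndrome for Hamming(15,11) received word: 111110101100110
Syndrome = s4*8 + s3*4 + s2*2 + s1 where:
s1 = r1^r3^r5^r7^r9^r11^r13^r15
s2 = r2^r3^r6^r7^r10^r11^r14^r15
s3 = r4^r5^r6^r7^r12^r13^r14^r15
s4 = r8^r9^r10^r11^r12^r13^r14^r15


s1=0, s2=1, s3=1, s4=0

Syndrome = 6 (error at position 6)


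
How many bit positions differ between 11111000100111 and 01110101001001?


XOR: 10001101101110
Count of 1s: 8

8


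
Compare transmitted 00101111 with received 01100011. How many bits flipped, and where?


XOR: 01001100

3 error(s) at position(s): 1, 4, 5


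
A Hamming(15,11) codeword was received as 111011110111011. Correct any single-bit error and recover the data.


Syndrome = 0: no error detected

Data: 11110111011 (no errors)


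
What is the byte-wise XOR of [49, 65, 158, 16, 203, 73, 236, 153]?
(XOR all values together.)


XOR chain: 49 ^ 65 ^ 158 ^ 16 ^ 203 ^ 73 ^ 236 ^ 153 = 9

9


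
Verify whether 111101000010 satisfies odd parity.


Number of 1s: 6

No, parity error (6 ones)


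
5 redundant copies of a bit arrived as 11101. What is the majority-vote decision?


Ones: 4 out of 5
Threshold: 3

1 (4/5 voted 1)


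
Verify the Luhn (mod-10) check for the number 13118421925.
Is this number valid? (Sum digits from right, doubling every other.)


Luhn sum = 48
48 mod 10 = 8

Invalid (Luhn sum mod 10 = 8)


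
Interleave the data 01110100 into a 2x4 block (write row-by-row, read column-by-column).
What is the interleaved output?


Matrix:
  0111
  0100
Read columns: 00111010

00111010


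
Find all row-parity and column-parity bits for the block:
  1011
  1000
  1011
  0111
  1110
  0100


Row parities: 111111
Column parities: 0101

Row P: 111111, Col P: 0101, Corner: 0


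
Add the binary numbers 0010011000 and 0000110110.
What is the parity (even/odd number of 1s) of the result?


0010011000 = 152
0000110110 = 54
Sum = 206 = 11001110
1s count = 5

odd parity (5 ones in 11001110)


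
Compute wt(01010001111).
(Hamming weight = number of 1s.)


Counting 1s in 01010001111

6


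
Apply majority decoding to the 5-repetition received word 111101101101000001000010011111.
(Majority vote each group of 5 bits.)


Groups: 11110, 11011, 01000, 00100, 00100, 11111
Majority votes: 110001

110001


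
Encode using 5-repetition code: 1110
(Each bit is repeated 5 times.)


Each bit -> 5 copies

11111111111111100000


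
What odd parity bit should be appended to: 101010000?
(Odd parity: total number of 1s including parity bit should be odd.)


Number of 1s in data: 3
Parity bit: 0

0


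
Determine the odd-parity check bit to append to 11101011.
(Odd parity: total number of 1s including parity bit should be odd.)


Number of 1s in data: 6
Parity bit: 1

1


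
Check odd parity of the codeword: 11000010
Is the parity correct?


Number of 1s: 3

Yes, parity is correct (3 ones)


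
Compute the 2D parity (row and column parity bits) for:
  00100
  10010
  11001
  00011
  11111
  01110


Row parities: 101011
Column parities: 11101

Row P: 101011, Col P: 11101, Corner: 0


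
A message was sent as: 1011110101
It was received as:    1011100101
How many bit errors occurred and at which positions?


XOR: 0000010000

1 error(s) at position(s): 5


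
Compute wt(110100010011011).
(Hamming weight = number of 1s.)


Counting 1s in 110100010011011

8


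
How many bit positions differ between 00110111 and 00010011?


XOR: 00100100
Count of 1s: 2

2


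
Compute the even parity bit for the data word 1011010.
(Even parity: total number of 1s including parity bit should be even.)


Number of 1s in data: 4
Parity bit: 0

0


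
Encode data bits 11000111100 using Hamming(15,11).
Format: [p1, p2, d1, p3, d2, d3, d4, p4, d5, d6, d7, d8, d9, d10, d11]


Parity bits: p1=0, p2=1, p3=1, p4=0

011110000111100


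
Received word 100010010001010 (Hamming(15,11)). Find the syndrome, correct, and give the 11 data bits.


Syndrome = 14: error at position 14

Data: 01000001000 (corrected bit 14)


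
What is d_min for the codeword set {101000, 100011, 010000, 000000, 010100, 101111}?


Comparing all pairs, minimum distance: 1
Can detect 0 errors, correct 0 errors

1


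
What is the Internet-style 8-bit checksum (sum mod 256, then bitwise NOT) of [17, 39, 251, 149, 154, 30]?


Sum = 640 mod 256 = 128
Complement = 127

127


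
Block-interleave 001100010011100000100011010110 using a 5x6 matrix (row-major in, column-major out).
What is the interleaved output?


Matrix:
  001100
  010011
  100000
  100011
  010110
Read columns: 001100100110000100010101101010

001100100110000100010101101010


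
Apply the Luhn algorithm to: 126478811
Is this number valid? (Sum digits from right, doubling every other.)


Luhn sum = 44
44 mod 10 = 4

Invalid (Luhn sum mod 10 = 4)


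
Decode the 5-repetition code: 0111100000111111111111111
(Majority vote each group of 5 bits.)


Groups: 01111, 00000, 11111, 11111, 11111
Majority votes: 10111

10111


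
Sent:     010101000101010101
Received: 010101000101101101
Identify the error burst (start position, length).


XOR: 000000000000111000

Burst at position 12, length 3


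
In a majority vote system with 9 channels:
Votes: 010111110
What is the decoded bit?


Ones: 6 out of 9
Threshold: 5

1 (6/9 voted 1)


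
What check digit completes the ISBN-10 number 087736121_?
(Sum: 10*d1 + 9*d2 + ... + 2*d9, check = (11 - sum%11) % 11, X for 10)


Weighted sum: 237
237 mod 11 = 6

Check digit: 5


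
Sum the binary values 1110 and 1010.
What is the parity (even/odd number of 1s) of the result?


1110 = 14
1010 = 10
Sum = 24 = 11000
1s count = 2

even parity (2 ones in 11000)


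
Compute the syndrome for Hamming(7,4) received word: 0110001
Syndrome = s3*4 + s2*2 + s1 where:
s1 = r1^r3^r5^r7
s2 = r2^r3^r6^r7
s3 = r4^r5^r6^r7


s1=0, s2=1, s3=1

Syndrome = 6 (error at position 6)


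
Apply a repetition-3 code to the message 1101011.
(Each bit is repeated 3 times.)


Each bit -> 3 copies

111111000111000111111


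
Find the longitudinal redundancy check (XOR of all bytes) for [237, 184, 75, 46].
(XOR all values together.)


XOR chain: 237 ^ 184 ^ 75 ^ 46 = 48

48


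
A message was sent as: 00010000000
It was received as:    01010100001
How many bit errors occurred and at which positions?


XOR: 01000100001

3 error(s) at position(s): 1, 5, 10


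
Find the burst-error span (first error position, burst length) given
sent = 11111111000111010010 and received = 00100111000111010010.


XOR: 11011000000000000000

Burst at position 0, length 5


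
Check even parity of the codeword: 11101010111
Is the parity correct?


Number of 1s: 8

Yes, parity is correct (8 ones)


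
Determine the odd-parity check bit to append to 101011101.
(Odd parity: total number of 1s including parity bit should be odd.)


Number of 1s in data: 6
Parity bit: 1

1


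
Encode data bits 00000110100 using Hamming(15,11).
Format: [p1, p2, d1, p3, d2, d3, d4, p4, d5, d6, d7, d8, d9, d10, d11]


Parity bits: p1=0, p2=0, p3=1, p4=1

000100010110100


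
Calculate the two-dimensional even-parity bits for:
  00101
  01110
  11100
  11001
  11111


Row parities: 01111
Column parities: 10001

Row P: 01111, Col P: 10001, Corner: 0


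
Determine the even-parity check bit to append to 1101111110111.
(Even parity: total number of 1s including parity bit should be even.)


Number of 1s in data: 11
Parity bit: 1

1


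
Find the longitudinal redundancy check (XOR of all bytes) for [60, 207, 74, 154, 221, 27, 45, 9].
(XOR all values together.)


XOR chain: 60 ^ 207 ^ 74 ^ 154 ^ 221 ^ 27 ^ 45 ^ 9 = 193

193


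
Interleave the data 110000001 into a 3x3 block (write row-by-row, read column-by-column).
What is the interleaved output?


Matrix:
  110
  000
  001
Read columns: 100100001

100100001


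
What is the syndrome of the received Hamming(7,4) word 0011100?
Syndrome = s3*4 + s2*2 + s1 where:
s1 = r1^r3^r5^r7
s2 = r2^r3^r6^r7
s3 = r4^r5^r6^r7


s1=0, s2=1, s3=0

Syndrome = 2 (error at position 2)


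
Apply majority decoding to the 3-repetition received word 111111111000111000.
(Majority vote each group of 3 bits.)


Groups: 111, 111, 111, 000, 111, 000
Majority votes: 111010

111010


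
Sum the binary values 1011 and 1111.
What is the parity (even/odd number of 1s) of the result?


1011 = 11
1111 = 15
Sum = 26 = 11010
1s count = 3

odd parity (3 ones in 11010)


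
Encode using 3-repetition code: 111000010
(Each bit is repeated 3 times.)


Each bit -> 3 copies

111111111000000000000111000


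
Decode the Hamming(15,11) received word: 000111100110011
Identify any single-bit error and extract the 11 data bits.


Syndrome = 0: no error detected

Data: 01110110011 (no errors)


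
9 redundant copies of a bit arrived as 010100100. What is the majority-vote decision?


Ones: 3 out of 9
Threshold: 5

0 (3/9 voted 1)


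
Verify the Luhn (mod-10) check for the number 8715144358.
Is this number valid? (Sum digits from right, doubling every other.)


Luhn sum = 47
47 mod 10 = 7

Invalid (Luhn sum mod 10 = 7)


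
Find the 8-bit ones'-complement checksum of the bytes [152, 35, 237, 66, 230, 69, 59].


Sum = 848 mod 256 = 80
Complement = 175

175


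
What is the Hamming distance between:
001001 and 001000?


XOR: 000001
Count of 1s: 1

1


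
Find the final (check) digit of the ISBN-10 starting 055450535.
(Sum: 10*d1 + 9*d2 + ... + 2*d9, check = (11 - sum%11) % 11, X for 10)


Weighted sum: 182
182 mod 11 = 6

Check digit: 5


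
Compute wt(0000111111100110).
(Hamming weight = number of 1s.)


Counting 1s in 0000111111100110

9


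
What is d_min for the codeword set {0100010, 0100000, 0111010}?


Comparing all pairs, minimum distance: 1
Can detect 0 errors, correct 0 errors

1


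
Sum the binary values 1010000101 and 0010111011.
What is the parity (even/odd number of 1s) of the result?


1010000101 = 645
0010111011 = 187
Sum = 832 = 1101000000
1s count = 3

odd parity (3 ones in 1101000000)


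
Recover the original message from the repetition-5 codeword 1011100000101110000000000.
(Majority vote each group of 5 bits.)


Groups: 10111, 00000, 10111, 00000, 00000
Majority votes: 10100

10100


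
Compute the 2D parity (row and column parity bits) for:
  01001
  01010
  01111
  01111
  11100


Row parities: 00001
Column parities: 11111

Row P: 00001, Col P: 11111, Corner: 1


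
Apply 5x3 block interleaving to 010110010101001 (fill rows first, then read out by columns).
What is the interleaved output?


Matrix:
  010
  110
  010
  101
  001
Read columns: 010101110000011

010101110000011


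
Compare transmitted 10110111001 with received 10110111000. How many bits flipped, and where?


XOR: 00000000001

1 error(s) at position(s): 10


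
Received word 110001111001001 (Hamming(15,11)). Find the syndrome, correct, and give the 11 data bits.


Syndrome = 0: no error detected

Data: 00111001001 (no errors)


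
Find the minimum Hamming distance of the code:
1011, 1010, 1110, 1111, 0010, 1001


Comparing all pairs, minimum distance: 1
Can detect 0 errors, correct 0 errors

1


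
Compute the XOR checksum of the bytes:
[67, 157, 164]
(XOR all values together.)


XOR chain: 67 ^ 157 ^ 164 = 122

122


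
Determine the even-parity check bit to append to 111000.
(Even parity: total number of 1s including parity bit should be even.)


Number of 1s in data: 3
Parity bit: 1

1


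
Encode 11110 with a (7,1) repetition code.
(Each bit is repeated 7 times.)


Each bit -> 7 copies

11111111111111111111111111110000000


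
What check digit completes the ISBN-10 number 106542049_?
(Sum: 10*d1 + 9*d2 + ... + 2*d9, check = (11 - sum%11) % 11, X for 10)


Weighted sum: 157
157 mod 11 = 3

Check digit: 8


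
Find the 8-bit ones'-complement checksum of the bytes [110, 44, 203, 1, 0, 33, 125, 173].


Sum = 689 mod 256 = 177
Complement = 78

78


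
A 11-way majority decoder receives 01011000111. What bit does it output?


Ones: 6 out of 11
Threshold: 6

1 (6/11 voted 1)


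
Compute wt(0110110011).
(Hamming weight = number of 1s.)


Counting 1s in 0110110011

6


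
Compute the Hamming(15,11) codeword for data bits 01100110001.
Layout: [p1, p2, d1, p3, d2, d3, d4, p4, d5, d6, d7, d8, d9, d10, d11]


Parity bits: p1=1, p2=0, p3=1, p4=1

100111010110001


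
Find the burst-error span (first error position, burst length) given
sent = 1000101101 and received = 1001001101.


XOR: 0001100000

Burst at position 3, length 2


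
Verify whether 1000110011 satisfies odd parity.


Number of 1s: 5

Yes, parity is correct (5 ones)


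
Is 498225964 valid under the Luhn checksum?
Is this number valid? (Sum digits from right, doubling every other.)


Luhn sum = 44
44 mod 10 = 4

Invalid (Luhn sum mod 10 = 4)


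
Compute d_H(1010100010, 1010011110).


XOR: 0000111100
Count of 1s: 4

4


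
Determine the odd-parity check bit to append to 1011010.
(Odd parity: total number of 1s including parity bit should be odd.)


Number of 1s in data: 4
Parity bit: 1

1


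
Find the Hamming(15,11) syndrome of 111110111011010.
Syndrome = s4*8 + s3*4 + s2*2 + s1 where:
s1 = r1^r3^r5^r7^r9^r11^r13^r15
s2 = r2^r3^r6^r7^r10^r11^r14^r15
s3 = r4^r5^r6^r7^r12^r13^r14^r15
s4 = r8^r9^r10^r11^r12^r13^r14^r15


s1=0, s2=1, s3=1, s4=1

Syndrome = 14 (error at position 14)


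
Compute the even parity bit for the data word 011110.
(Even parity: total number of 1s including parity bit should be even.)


Number of 1s in data: 4
Parity bit: 0

0


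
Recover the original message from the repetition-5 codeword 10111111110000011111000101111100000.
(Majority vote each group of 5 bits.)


Groups: 10111, 11111, 00000, 11111, 00010, 11111, 00000
Majority votes: 1101010

1101010


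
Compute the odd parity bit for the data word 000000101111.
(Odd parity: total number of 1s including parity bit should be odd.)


Number of 1s in data: 5
Parity bit: 0

0


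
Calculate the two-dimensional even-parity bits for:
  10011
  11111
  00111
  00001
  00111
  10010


Row parities: 111110
Column parities: 11111

Row P: 111110, Col P: 11111, Corner: 1


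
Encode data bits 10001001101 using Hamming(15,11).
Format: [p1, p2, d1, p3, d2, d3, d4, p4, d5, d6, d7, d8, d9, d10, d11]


Parity bits: p1=0, p2=0, p3=1, p4=0

001100001001101


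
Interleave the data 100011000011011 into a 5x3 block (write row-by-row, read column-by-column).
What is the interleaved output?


Matrix:
  100
  011
  000
  011
  011
Read columns: 100000101101011

100000101101011


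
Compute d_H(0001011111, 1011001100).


XOR: 1010010011
Count of 1s: 5

5


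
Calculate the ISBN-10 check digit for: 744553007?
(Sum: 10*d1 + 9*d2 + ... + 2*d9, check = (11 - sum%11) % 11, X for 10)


Weighted sum: 232
232 mod 11 = 1

Check digit: X


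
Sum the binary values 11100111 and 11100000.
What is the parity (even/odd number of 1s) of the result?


11100111 = 231
11100000 = 224
Sum = 455 = 111000111
1s count = 6

even parity (6 ones in 111000111)


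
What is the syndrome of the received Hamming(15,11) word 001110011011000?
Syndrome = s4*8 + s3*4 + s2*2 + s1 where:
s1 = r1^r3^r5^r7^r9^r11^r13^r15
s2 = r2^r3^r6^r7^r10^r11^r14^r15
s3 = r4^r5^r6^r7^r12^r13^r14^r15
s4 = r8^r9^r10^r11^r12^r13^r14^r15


s1=0, s2=0, s3=1, s4=0

Syndrome = 4 (error at position 4)


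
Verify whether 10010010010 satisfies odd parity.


Number of 1s: 4

No, parity error (4 ones)


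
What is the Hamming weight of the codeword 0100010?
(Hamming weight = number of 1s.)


Counting 1s in 0100010

2


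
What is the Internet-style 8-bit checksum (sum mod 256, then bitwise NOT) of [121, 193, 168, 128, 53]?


Sum = 663 mod 256 = 151
Complement = 104

104


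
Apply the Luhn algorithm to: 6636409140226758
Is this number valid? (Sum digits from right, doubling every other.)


Luhn sum = 72
72 mod 10 = 2

Invalid (Luhn sum mod 10 = 2)


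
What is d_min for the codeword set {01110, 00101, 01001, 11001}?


Comparing all pairs, minimum distance: 1
Can detect 0 errors, correct 0 errors

1


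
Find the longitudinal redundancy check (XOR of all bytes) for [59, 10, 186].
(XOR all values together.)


XOR chain: 59 ^ 10 ^ 186 = 139

139


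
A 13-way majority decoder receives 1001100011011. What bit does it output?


Ones: 7 out of 13
Threshold: 7

1 (7/13 voted 1)


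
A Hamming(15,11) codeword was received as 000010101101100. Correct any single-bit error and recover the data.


Syndrome = 0: no error detected

Data: 01011101100 (no errors)


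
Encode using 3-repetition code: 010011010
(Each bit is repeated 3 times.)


Each bit -> 3 copies

000111000000111111000111000


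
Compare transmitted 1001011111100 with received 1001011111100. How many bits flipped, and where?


XOR: 0000000000000

0 errors (received matches sent)


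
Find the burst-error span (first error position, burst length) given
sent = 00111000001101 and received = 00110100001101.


XOR: 00001100000000

Burst at position 4, length 2


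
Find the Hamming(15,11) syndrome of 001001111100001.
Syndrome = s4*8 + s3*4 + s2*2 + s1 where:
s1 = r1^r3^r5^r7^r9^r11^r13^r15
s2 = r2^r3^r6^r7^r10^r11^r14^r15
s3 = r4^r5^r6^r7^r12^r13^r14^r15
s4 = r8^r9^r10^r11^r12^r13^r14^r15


s1=0, s2=1, s3=1, s4=0

Syndrome = 6 (error at position 6)


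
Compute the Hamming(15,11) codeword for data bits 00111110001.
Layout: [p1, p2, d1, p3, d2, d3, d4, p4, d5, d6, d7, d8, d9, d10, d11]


Parity bits: p1=0, p2=1, p3=1, p4=0

010101101110001


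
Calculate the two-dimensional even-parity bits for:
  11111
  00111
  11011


Row parities: 110
Column parities: 00011

Row P: 110, Col P: 00011, Corner: 0


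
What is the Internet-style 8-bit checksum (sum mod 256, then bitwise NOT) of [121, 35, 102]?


Sum = 258 mod 256 = 2
Complement = 253

253


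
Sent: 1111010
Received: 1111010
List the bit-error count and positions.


XOR: 0000000

0 errors (received matches sent)


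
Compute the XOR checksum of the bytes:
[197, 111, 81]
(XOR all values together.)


XOR chain: 197 ^ 111 ^ 81 = 251

251


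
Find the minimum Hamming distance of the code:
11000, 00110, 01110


Comparing all pairs, minimum distance: 1
Can detect 0 errors, correct 0 errors

1


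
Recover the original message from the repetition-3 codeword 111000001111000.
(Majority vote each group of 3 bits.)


Groups: 111, 000, 001, 111, 000
Majority votes: 10010

10010


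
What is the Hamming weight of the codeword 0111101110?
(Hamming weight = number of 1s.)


Counting 1s in 0111101110

7


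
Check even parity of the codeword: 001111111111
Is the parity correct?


Number of 1s: 10

Yes, parity is correct (10 ones)


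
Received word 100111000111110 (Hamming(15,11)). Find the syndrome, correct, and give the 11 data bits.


Syndrome = 8: error at position 8

Data: 01100111110 (corrected bit 8)


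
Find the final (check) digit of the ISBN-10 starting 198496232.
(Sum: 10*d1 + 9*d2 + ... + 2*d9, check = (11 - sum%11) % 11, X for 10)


Weighted sum: 288
288 mod 11 = 2

Check digit: 9


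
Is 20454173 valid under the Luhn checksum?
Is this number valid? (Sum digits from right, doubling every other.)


Luhn sum = 34
34 mod 10 = 4

Invalid (Luhn sum mod 10 = 4)


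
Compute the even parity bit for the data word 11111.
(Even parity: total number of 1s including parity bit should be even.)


Number of 1s in data: 5
Parity bit: 1

1


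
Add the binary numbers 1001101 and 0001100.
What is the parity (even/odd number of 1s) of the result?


1001101 = 77
0001100 = 12
Sum = 89 = 1011001
1s count = 4

even parity (4 ones in 1011001)


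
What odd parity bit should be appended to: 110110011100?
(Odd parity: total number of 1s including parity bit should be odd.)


Number of 1s in data: 7
Parity bit: 0

0


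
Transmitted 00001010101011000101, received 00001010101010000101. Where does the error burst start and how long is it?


XOR: 00000000000001000000

Burst at position 13, length 1


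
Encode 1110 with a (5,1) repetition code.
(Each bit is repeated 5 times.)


Each bit -> 5 copies

11111111111111100000


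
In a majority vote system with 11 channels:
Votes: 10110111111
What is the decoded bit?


Ones: 9 out of 11
Threshold: 6

1 (9/11 voted 1)


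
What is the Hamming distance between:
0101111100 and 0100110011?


XOR: 0001001111
Count of 1s: 5

5


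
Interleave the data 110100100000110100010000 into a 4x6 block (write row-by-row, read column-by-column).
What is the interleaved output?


Matrix:
  110100
  100000
  110100
  010000
Read columns: 111010110000101000000000

111010110000101000000000


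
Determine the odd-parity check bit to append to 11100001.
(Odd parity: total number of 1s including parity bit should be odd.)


Number of 1s in data: 4
Parity bit: 1

1


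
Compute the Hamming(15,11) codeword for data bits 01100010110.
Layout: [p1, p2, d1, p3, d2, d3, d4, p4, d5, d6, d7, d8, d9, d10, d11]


Parity bits: p1=1, p2=1, p3=0, p4=1

110011010010110


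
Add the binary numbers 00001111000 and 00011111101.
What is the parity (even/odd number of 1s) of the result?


00001111000 = 120
00011111101 = 253
Sum = 373 = 101110101
1s count = 6

even parity (6 ones in 101110101)


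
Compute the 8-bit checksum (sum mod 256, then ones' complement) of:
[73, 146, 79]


Sum = 298 mod 256 = 42
Complement = 213

213


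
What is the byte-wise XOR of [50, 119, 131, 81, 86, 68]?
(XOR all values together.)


XOR chain: 50 ^ 119 ^ 131 ^ 81 ^ 86 ^ 68 = 133

133


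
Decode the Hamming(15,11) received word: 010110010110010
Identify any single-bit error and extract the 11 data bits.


Syndrome = 4: error at position 4

Data: 01000110010 (corrected bit 4)


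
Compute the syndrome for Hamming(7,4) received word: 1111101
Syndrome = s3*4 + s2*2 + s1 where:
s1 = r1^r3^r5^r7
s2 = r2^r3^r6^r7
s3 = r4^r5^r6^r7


s1=0, s2=1, s3=1

Syndrome = 6 (error at position 6)


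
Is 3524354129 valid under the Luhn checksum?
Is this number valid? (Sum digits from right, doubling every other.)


Luhn sum = 52
52 mod 10 = 2

Invalid (Luhn sum mod 10 = 2)


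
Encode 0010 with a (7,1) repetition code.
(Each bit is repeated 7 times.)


Each bit -> 7 copies

0000000000000011111110000000


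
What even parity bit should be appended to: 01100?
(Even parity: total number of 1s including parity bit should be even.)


Number of 1s in data: 2
Parity bit: 0

0


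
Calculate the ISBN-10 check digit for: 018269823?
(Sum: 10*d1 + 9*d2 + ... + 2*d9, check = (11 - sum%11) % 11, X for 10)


Weighted sum: 212
212 mod 11 = 3

Check digit: 8


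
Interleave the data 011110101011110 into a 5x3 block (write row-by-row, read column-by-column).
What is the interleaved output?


Matrix:
  011
  110
  101
  011
  110
Read columns: 011011101110110

011011101110110


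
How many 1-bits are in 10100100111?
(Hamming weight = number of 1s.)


Counting 1s in 10100100111

6


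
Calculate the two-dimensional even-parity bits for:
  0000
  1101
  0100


Row parities: 011
Column parities: 1001

Row P: 011, Col P: 1001, Corner: 0


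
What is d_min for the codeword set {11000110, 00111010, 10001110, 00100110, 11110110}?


Comparing all pairs, minimum distance: 2
Can detect 1 errors, correct 0 errors

2


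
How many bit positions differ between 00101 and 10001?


XOR: 10100
Count of 1s: 2

2


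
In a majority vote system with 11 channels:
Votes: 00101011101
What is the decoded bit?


Ones: 6 out of 11
Threshold: 6

1 (6/11 voted 1)
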